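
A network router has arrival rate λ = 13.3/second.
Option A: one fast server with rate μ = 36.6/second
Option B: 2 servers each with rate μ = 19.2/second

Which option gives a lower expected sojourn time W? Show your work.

Option A: single server μ = 36.6 (M/M/1)
  ρ_A = 13.3/36.6 = 0.3634
  W_A = 1/(μ-λ) = 1/(36.6-13.3) = 1/23.30 = 0.04292

Option B: 2 servers μ = 19.2 (M/M/2)
  ρ_B = λ/(cμ) = 13.3/(2×19.2) = 0.3464
  Offered load a = λ/μ = cρ = 13.3/19.2 = 0.6927
  P₀ = [ Σₙ₌₀^1 aⁿ/n! + a^2/(2!(1-ρ)) ]⁻¹
  Σ = a^0/0! + a^1/1! = 1.0000 + 0.6927 = 1.6927
  a^2/(2!(1-ρ)) = 0.479845/(2 × 0.653646) = 0.3671
  P₀ = 1/(1.6927 + 0.3671) = 0.4855
  Lq = P₀·a^2·ρ / (2!(1-ρ)²) = 0.485493 × 0.479845 × 0.346354 / (2 × 0.427253) = 0.09443
  Wq_B = Lq/λ = 0.09443/13.3 = 0.007100
  W_B = Wq_B + 1/μ = 0.007100 + 0.05208 = 0.05918

Since W_A = 0.04292 < W_B = 0.05918, Option A (single fast server) has the shorter time in system.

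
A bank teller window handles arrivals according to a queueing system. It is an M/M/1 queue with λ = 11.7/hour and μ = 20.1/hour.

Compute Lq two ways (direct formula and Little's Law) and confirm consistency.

Method 1 (direct): Lq = λ²/(μ(μ-λ)) = 136.89/(20.1 × 8.40) = 0.8108

Method 2 (Little's Law):
W = 1/(μ-λ) = 1/8.40 = 0.11905
Wq = W - 1/μ = 0.11905 - 0.049751 = 0.06930
Lq = λWq = 11.7 × 0.06930 = 0.8108 ✔ (matches Method 1)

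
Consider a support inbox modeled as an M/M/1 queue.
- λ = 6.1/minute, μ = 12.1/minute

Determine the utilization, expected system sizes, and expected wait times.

Step 1: ρ = λ/μ = 6.1/12.1 = 0.5041
Step 2: L = λ/(μ-λ) = 6.1/6.00 = 1.0167
Step 3: Lq = λ²/(μ(μ-λ)) = 37.21/(12.1×6.00) = 0.5125
Step 4: W = 1/(μ-λ) = 1/6.00 = 0.16667
Step 5: Wq = λ/(μ(μ-λ)) = 6.1/(12.1×6.00) = 0.08402
Step 6: P(0) = 1-ρ = 0.4959
Verify: L = λW = 6.1×0.16667 = 1.0167 ✔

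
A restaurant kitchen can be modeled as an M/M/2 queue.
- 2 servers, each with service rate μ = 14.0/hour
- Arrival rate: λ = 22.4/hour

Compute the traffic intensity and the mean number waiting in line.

Traffic intensity: ρ = λ/(cμ) = 22.4/(2×14.0) = 0.8000
Since ρ = 0.8000 < 1, system is stable.
Offered load a = λ/μ = cρ = 22.4/14.0 = 1.6000
P₀ = [ Σₙ₌₀^1 aⁿ/n! + a^2/(2!(1-ρ)) ]⁻¹
Σ = a^0/0! + a^1/1! = 1.0000 + 1.6000 = 2.6000
a^2/(2!(1-ρ)) = 2.5600/(2 × 0.2000) = 6.4000
P₀ = 1/(2.6000 + 6.4000) = 0.1111
Lq = P₀·a^2·ρ / (2!(1-ρ)²) = 0.11111 × 2.5600 × 0.80000 / (2 × 0.040000) = 2.8444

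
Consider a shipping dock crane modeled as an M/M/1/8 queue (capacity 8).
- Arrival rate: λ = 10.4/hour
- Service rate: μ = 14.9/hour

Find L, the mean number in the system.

ρ = λ/μ = 10.4/14.9 = 0.697987
P₀ = (1-ρ)/(1-ρ^(K+1)) = (1-0.697987)/(1-0.697987^9) = 0.3020/0.9607 = 0.3144
P_K = P₀×ρ^K = 0.3144 × 0.697987^8 = 0.3144 × 0.05634 = 0.01771
L = ρ[1 - (K+1)ρ^K + Kρ^(K+1)] / [(1-ρ)(1-ρ^(K+1))]
L = 0.697987 × (1 - 9×0.056335 + 8×0.039321) / ((1 - 0.697987) × (1 - 0.039321)) = 1.9427 containers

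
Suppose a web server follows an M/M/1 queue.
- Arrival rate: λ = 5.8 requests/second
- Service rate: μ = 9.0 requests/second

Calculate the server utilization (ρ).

Server utilization: ρ = λ/μ
ρ = 5.8/9.0 = 0.6444
The server is busy 64.44% of the time.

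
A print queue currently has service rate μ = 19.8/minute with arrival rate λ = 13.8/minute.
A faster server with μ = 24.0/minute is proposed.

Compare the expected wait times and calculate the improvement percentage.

System 1: ρ₁ = 13.8/19.8 = 0.6970, W₁ = 1/(19.8-13.8) = 0.16667
System 2: ρ₂ = 13.8/24.0 = 0.5750, W₂ = 1/(24.0-13.8) = 0.098039
Improvement: (W₁-W₂)/W₁ = (0.16667-0.098039)/0.16667 = 41.18%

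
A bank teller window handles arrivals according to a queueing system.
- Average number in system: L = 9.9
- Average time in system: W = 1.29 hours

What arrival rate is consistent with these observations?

Little's Law: L = λW, so λ = L/W
λ = 9.9/1.29 = 7.6744 transactions/hour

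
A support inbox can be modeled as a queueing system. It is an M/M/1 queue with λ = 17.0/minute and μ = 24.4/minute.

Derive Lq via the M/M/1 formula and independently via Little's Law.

Method 1 (direct): Lq = λ²/(μ(μ-λ)) = 289.00/(24.4 × 7.40) = 1.6006

Method 2 (Little's Law):
W = 1/(μ-λ) = 1/7.40 = 0.13513514
Wq = W - 1/μ = 0.13513514 - 0.040983607 = 0.094152
Lq = λWq = 17.0 × 0.094152 = 1.6006 ✔ (matches Method 1)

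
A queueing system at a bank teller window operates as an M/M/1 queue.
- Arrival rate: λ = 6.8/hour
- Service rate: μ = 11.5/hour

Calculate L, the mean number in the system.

ρ = λ/μ = 6.8/11.5 = 0.5913
For M/M/1: L = λ/(μ-λ)
L = 6.8/(11.5-6.8) = 6.8/4.70
L = 1.4468 transactions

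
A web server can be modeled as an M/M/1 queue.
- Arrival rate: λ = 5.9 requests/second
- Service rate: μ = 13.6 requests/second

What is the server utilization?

Server utilization: ρ = λ/μ
ρ = 5.9/13.6 = 0.4338
The server is busy 43.38% of the time.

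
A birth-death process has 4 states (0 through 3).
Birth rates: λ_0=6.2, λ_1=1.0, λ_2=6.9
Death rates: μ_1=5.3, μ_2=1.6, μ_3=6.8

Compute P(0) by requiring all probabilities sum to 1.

Ratios P(n)/P(0) = (λ₀···λₙ₋₁)/(μ₁···μₙ):
P(1)/P(0) = (6.2)/(5.3) = 1.1698
P(2)/P(0) = (6.2×1.0)/(5.3×1.6) = 0.7311
P(3)/P(0) = (6.2×1.0×6.9)/(5.3×1.6×6.8) = 0.7419

Normalization: ∑ P(n) = 1
P(0) × (1.0000 + 1.1698 + 0.7311 + 0.7419) = 1
P(0) × 3.6428 = 1
P(0) = 1/3.6428 = 0.2745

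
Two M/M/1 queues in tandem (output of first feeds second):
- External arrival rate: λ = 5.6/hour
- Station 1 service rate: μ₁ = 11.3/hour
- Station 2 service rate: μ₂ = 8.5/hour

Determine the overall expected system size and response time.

By Jackson's theorem, each station behaves as independent M/M/1.
Station 1: ρ₁ = 5.6/11.3 = 0.4956, L₁ = ρ₁/(1-ρ₁) = λ/(μ₁-λ) = 5.6/5.70 = 0.9825
Station 2: ρ₂ = 5.6/8.5 = 0.6588, L₂ = ρ₂/(1-ρ₂) = λ/(μ₂-λ) = 5.6/2.90 = 1.9310
Total: L = L₁ + L₂ = 0.9825 + 1.9310 = 2.9135
W = L/λ = 2.9135/5.6 = 0.5203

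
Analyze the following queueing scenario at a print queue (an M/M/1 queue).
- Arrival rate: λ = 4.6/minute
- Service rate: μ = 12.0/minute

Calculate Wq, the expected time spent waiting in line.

First, compute utilization: ρ = λ/μ = 4.6/12.0 = 0.3833
For M/M/1: Wq = λ/(μ(μ-λ))
Wq = 4.6/(12.0 × (12.0-4.6))
Wq = 4.6/(12.0 × 7.40)
Wq = 0.05180 minutes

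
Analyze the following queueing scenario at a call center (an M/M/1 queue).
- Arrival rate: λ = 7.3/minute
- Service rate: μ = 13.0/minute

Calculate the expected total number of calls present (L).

ρ = λ/μ = 7.3/13.0 = 0.5615
For M/M/1: L = λ/(μ-λ)
L = 7.3/(13.0-7.3) = 7.3/5.70
L = 1.2807 calls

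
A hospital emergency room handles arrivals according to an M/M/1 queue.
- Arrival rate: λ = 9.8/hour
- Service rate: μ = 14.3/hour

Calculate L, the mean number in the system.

ρ = λ/μ = 9.8/14.3 = 0.6853
For M/M/1: L = λ/(μ-λ)
L = 9.8/(14.3-9.8) = 9.8/4.50
L = 2.1778 patients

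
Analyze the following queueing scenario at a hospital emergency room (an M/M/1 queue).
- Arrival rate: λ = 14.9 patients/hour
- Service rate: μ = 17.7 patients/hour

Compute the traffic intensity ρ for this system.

Server utilization: ρ = λ/μ
ρ = 14.9/17.7 = 0.8418
The server is busy 84.18% of the time.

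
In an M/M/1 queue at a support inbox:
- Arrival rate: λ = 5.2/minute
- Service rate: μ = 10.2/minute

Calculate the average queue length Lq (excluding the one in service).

ρ = λ/μ = 5.2/10.2 = 0.5098
For M/M/1: Lq = λ²/(μ(μ-λ))
Lq = 27.04/(10.2 × 5.00)
Lq = 0.5302 emails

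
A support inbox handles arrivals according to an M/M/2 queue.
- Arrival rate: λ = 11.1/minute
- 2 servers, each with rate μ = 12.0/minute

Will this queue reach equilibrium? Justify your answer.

Stability requires ρ = λ/(cμ) < 1
ρ = 11.1/(2 × 12.0) = 11.1/24.00 = 0.4625
Since 0.4625 < 1, the system is STABLE.
The servers are busy 46.25% of the time.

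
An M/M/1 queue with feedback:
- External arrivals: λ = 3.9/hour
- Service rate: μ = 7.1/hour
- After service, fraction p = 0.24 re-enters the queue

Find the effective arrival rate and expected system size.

Effective arrival rate: λ_eff = λ/(1-p) = 3.9/(1-0.24) = 3.9/0.76 = 5.1316
ρ = λ_eff/μ = 5.1316/7.1 = 0.72276
L = ρ/(1-ρ) = 0.72276/(1-0.72276) = 2.6070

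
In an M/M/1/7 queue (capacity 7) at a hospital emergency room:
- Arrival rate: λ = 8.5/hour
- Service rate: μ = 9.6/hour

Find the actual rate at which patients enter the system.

ρ = λ/μ = 8.5/9.6 = 0.88542
P₀ = (1-ρ)/(1-ρ^(K+1)) = (1-0.88542)/(1-0.88542^8) = 0.11458/0.62226 = 0.1841
P_K = P₀×ρ^K = 0.18414 × 0.88542^7 = 0.18414 × 0.42662 = 0.07856
λ_eff = λ(1-P_K) = 8.5 × (1 - 0.078555) = 8.5 × 0.921445 = 7.8323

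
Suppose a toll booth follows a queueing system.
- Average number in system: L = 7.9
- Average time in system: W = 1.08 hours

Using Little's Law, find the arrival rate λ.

Little's Law: L = λW, so λ = L/W
λ = 7.9/1.08 = 7.3148 vehicles/hour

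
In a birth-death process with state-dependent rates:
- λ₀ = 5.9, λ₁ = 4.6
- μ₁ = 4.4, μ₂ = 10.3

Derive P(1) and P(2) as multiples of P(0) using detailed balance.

Balance equations:
State 0: λ₀P₀ = μ₁P₁ → P₁ = (λ₀/μ₁)P₀ = (5.9/4.4)P₀ = 1.3409P₀
State 1: P₂ = (λ₀λ₁)/(μ₁μ₂)P₀ = (5.9×4.6)/(4.4×10.3)P₀ = 0.5989P₀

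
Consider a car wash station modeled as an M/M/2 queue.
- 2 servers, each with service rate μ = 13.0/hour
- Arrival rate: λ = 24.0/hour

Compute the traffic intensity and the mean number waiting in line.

Traffic intensity: ρ = λ/(cμ) = 24.0/(2×13.0) = 0.9231
Since ρ = 0.9231 < 1, system is stable.
Offered load a = λ/μ = cρ = 24.0/13.0 = 1.8462
P₀ = [ Σₙ₌₀^1 aⁿ/n! + a^2/(2!(1-ρ)) ]⁻¹
Σ = a^0/0! + a^1/1! = 1.0000 + 1.8462 = 2.8462
a^2/(2!(1-ρ)) = 3.40828/(2 × 0.0769231) = 22.1538
P₀ = 1/(2.8462 + 22.1538) = 0.04000
Lq = P₀·a^2·ρ / (2!(1-ρ)²) = 0.0400000 × 3.40828 × 0.923077 / (2 × 0.00591716) = 10.6338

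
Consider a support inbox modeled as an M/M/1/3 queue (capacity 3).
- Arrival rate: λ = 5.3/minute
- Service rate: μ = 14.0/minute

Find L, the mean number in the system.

ρ = λ/μ = 5.3/14.0 = 0.37857
P₀ = (1-ρ)/(1-ρ^(K+1)) = (1-0.37857)/(1-0.37857^4) = 0.62143/0.97946 = 0.6345
P_K = P₀×ρ^K = 0.6345 × 0.37857^3 = 0.6345 × 0.05425 = 0.03442
L = ρ[1 - (K+1)ρ^K + Kρ^(K+1)] / [(1-ρ)(1-ρ^(K+1))]
L = 0.37857 × (1 - 4×0.05425 + 3×0.02054) / ((1 - 0.37857) × (1 - 0.02054)) = 0.5253 emails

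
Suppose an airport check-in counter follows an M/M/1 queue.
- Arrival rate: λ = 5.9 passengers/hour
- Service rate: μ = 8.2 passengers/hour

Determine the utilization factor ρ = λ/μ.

Server utilization: ρ = λ/μ
ρ = 5.9/8.2 = 0.7195
The server is busy 71.95% of the time.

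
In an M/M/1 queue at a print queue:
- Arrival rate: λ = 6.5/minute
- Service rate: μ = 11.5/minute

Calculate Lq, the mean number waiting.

ρ = λ/μ = 6.5/11.5 = 0.5652
For M/M/1: Lq = λ²/(μ(μ-λ))
Lq = 42.25/(11.5 × 5.00)
Lq = 0.7348 jobs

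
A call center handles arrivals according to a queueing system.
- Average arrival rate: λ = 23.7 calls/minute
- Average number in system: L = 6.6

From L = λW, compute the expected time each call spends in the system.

Little's Law: L = λW, so W = L/λ
W = 6.6/23.7 = 0.2785 minutes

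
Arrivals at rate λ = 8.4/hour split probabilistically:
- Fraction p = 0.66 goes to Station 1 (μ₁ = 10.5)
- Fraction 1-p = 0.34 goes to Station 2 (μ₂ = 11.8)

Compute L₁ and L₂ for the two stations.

Effective rates: λ₁ = 8.4×0.66 = 5.544, λ₂ = 8.4×0.34 = 2.856
Station 1: ρ₁ = 5.544/10.5 = 0.5280, L₁ = ρ₁/(1-ρ₁) = 0.5280/(1-0.5280) = 1.1186
Station 2: ρ₂ = 2.856/11.8 = 0.2420, L₂ = ρ₂/(1-ρ₂) = 0.2420/(1-0.2420) = 0.3193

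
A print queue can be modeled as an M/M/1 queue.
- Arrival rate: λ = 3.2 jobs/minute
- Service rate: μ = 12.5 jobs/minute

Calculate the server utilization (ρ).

Server utilization: ρ = λ/μ
ρ = 3.2/12.5 = 0.2560
The server is busy 25.60% of the time.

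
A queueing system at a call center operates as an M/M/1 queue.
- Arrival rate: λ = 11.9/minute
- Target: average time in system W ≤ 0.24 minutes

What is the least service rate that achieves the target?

For M/M/1: W = 1/(μ-λ)
Need W ≤ 0.24, so 1/(μ-λ) ≤ 0.24
μ - λ ≥ 1/0.24 = 4.1667
μ ≥ 11.9 + 4.1667 = 16.0667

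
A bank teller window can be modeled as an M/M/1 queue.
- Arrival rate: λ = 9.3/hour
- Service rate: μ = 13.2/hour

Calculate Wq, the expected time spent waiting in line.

First, compute utilization: ρ = λ/μ = 9.3/13.2 = 0.7045
For M/M/1: Wq = λ/(μ(μ-λ))
Wq = 9.3/(13.2 × (13.2-9.3))
Wq = 9.3/(13.2 × 3.90)
Wq = 0.1807 hours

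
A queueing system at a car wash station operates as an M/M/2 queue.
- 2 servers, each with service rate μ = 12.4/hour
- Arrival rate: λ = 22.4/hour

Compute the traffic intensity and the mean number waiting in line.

Traffic intensity: ρ = λ/(cμ) = 22.4/(2×12.4) = 0.9032
Since ρ = 0.9032 < 1, system is stable.
Offered load a = λ/μ = cρ = 22.4/12.4 = 1.8065
P₀ = [ Σₙ₌₀^1 aⁿ/n! + a^2/(2!(1-ρ)) ]⁻¹
Σ = a^0/0! + a^1/1! = 1.0000 + 1.8065 = 2.8065
a^2/(2!(1-ρ)) = 3.26327/(2 × 0.0967742) = 16.8602
P₀ = 1/(2.8065 + 16.8602) = 0.05085
Lq = P₀·a^2·ρ / (2!(1-ρ)²) = 0.050847 × 3.2633 × 0.90323 / (2 × 0.0093652) = 8.0015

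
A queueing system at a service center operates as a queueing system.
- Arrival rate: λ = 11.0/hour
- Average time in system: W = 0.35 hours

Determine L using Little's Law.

Little's Law: L = λW
L = 11.0 × 0.35 = 3.8500 customers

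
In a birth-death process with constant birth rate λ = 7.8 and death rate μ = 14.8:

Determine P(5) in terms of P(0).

For constant rates: P(n)/P(0) = (λ/μ)^n
P(5)/P(0) = (7.8/14.8)^5 = 0.52703^5 = 0.04066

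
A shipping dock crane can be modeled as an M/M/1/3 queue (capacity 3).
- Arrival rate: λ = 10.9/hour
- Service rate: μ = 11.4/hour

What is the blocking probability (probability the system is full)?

ρ = λ/μ = 10.9/11.4 = 0.95614
P₀ = (1-ρ)/(1-ρ^(K+1)) = (1-0.95614)/(1-0.95614^4) = 0.04386/0.1642 = 0.2671
P_K = P₀×ρ^K = 0.26706 × 0.95614^3 = 0.26706 × 0.87411 = 0.2334
Blocking probability = 23.34%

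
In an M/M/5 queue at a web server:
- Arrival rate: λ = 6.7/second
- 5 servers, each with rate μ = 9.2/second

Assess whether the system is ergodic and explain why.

Stability requires ρ = λ/(cμ) < 1
ρ = 6.7/(5 × 9.2) = 6.7/46.00 = 0.1457
Since 0.1457 < 1, the system is STABLE.
The servers are busy 14.57% of the time.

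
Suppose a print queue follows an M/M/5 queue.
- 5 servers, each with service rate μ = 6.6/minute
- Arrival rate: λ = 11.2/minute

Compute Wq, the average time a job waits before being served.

Traffic intensity: ρ = λ/(cμ) = 11.2/(5×6.6) = 0.3394
Since ρ = 0.3394 < 1, system is stable.
Offered load a = λ/μ = cρ = 11.2/6.6 = 1.6970
P₀ = [ Σₙ₌₀^4 aⁿ/n! + a^5/(5!(1-ρ)) ]⁻¹
Σ = a^0/0! + a^1/1! + a^2/2! + a^3/3! + a^4/4! = 1.00000 + 1.69697 + 1.43985 + 0.814462 + 0.345529 = 5.2968
a^5/(5!(1-ρ)) = 14.0725/(120 × 0.6606) = 0.1775
P₀ = 1/(5.2968 + 0.1775) = 0.1827
Lq = P₀·a^5·ρ / (5!(1-ρ)²) = 0.1827 × 14.0725 × 0.3394 / (120 × 0.4364) = 0.01666
Wq = Lq/λ = 0.01666/11.2 = 0.001488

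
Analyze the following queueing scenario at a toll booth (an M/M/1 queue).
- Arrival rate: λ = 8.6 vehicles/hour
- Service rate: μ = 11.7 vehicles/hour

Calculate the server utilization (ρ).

Server utilization: ρ = λ/μ
ρ = 8.6/11.7 = 0.7350
The server is busy 73.50% of the time.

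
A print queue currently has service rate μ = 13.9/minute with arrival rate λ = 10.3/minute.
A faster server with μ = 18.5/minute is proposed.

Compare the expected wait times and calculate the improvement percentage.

System 1: ρ₁ = 10.3/13.9 = 0.7410, W₁ = 1/(13.9-10.3) = 0.27778
System 2: ρ₂ = 10.3/18.5 = 0.5568, W₂ = 1/(18.5-10.3) = 0.12195
Improvement: (W₁-W₂)/W₁ = (0.27778-0.12195)/0.27778 = 56.10%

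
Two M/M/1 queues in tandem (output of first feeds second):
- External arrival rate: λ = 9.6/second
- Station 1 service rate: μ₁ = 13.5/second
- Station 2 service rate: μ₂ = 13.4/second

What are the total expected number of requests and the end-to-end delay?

By Jackson's theorem, each station behaves as independent M/M/1.
Station 1: ρ₁ = 9.6/13.5 = 0.7111, L₁ = ρ₁/(1-ρ₁) = λ/(μ₁-λ) = 9.6/3.90 = 2.46154
Station 2: ρ₂ = 9.6/13.4 = 0.7164, L₂ = ρ₂/(1-ρ₂) = λ/(μ₂-λ) = 9.6/3.80 = 2.52632
Total: L = L₁ + L₂ = 2.46154 + 2.52632 = 4.9879
W = L/λ = 4.9879/9.6 = 0.5196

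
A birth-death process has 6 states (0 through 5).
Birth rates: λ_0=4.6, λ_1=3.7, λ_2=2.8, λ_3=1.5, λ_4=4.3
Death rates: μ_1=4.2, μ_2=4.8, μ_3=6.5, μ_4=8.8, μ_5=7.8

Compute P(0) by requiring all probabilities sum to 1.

Ratios P(n)/P(0) = (λ₀···λₙ₋₁)/(μ₁···μₙ):
P(1)/P(0) = (4.6)/(4.2) = 1.0952
P(2)/P(0) = (4.6×3.7)/(4.2×4.8) = 0.8442
P(3)/P(0) = (4.6×3.7×2.8)/(4.2×4.8×6.5) = 0.3637
P(4)/P(0) = (4.6×3.7×2.8×1.5)/(4.2×4.8×6.5×8.8) = 0.06199
P(5)/P(0) = (4.6×3.7×2.8×1.5×4.3)/(4.2×4.8×6.5×8.8×7.8) = 0.03417

Normalization: ∑ P(n) = 1
P(0) × (1.0000 + 1.0952 + 0.8442 + 0.3637 + 0.06199 + 0.03417) = 1
P(0) × 3.3993 = 1
P(0) = 1/3.3993 = 0.2942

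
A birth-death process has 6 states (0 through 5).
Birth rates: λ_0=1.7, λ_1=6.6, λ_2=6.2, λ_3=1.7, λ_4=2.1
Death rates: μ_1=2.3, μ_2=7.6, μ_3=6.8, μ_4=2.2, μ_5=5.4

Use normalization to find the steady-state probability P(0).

Ratios P(n)/P(0) = (λ₀···λₙ₋₁)/(μ₁···μₙ):
P(1)/P(0) = (1.7)/(2.3) = 0.7391
P(2)/P(0) = (1.7×6.6)/(2.3×7.6) = 0.6419
P(3)/P(0) = (1.7×6.6×6.2)/(2.3×7.6×6.8) = 0.5852
P(4)/P(0) = (1.7×6.6×6.2×1.7)/(2.3×7.6×6.8×2.2) = 0.4522
P(5)/P(0) = (1.7×6.6×6.2×1.7×2.1)/(2.3×7.6×6.8×2.2×5.4) = 0.1759

Normalization: ∑ P(n) = 1
P(0) × (1.0000 + 0.7391 + 0.6419 + 0.5852 + 0.4522 + 0.1759) = 1
P(0) × 3.5943 = 1
P(0) = 1/3.5943 = 0.2782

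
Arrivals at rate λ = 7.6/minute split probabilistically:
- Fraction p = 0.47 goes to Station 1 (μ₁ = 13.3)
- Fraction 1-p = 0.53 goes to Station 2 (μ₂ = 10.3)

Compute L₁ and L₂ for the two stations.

Effective rates: λ₁ = 7.6×0.47 = 3.572, λ₂ = 7.6×0.53 = 4.028
Station 1: ρ₁ = 3.572/13.3 = 0.2686, L₁ = ρ₁/(1-ρ₁) = 0.2686/(1-0.2686) = 0.3672
Station 2: ρ₂ = 4.028/10.3 = 0.39107, L₂ = ρ₂/(1-ρ₂) = 0.39107/(1-0.39107) = 0.6422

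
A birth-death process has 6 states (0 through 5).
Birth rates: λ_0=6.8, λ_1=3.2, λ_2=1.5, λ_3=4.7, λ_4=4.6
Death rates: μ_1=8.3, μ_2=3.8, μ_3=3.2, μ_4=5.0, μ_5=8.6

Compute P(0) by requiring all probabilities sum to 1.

Ratios P(n)/P(0) = (λ₀···λₙ₋₁)/(μ₁···μₙ):
P(1)/P(0) = (6.8)/(8.3) = 0.8193
P(2)/P(0) = (6.8×3.2)/(8.3×3.8) = 0.6899
P(3)/P(0) = (6.8×3.2×1.5)/(8.3×3.8×3.2) = 0.3234
P(4)/P(0) = (6.8×3.2×1.5×4.7)/(8.3×3.8×3.2×5.0) = 0.3040
P(5)/P(0) = (6.8×3.2×1.5×4.7×4.6)/(8.3×3.8×3.2×5.0×8.6) = 0.1626

Normalization: ∑ P(n) = 1
P(0) × (1.0000 + 0.8193 + 0.6899 + 0.3234 + 0.3040 + 0.1626) = 1
P(0) × 3.2992 = 1
P(0) = 1/3.2992 = 0.3031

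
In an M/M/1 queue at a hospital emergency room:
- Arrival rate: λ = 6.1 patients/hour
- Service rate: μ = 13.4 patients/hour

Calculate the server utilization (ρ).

Server utilization: ρ = λ/μ
ρ = 6.1/13.4 = 0.4552
The server is busy 45.52% of the time.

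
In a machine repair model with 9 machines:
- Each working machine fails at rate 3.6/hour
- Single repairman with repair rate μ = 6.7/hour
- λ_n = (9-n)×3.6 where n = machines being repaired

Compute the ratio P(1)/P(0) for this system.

P(1)/P(0) = ∏_{i=0}^{1-1} λ_i/μ_{i+1}
= (9-0)×3.6/6.7
= 4.8358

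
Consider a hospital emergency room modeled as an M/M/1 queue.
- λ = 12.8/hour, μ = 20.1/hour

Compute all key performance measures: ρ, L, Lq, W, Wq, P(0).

Step 1: ρ = λ/μ = 12.8/20.1 = 0.6368
Step 2: L = λ/(μ-λ) = 12.8/7.30 = 1.7534
Step 3: Lq = λ²/(μ(μ-λ)) = 163.84/(20.1×7.30) = 1.1166
Step 4: W = 1/(μ-λ) = 1/7.30 = 0.136986
Step 5: Wq = λ/(μ(μ-λ)) = 12.8/(20.1×7.30) = 0.08724
Step 6: P(0) = 1-ρ = 0.3632
Verify: L = λW = 12.8×0.136986 = 1.7534 ✔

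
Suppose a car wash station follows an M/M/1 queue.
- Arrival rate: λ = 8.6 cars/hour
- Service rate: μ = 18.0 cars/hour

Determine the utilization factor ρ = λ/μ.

Server utilization: ρ = λ/μ
ρ = 8.6/18.0 = 0.4778
The server is busy 47.78% of the time.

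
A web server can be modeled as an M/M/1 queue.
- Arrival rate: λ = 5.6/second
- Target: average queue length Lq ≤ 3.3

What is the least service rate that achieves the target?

For M/M/1: Lq = λ²/(μ(μ-λ))
Need Lq ≤ 3.3, i.e. μ(μ-λ) ≥ λ²/3.3
μ² - 5.6μ - 31.36/3.3 ≥ 0  →  μ² - 5.6μ - 9.50303 ≥ 0
Quadratic formula (positive root): μ = [λ + √(λ² + 4×9.50303)]/2
Discriminant: 31.36 + 4×9.50303 = 69.3721, √69.3721 = 8.3290
μ ≥ (5.6 + 8.3290)/2 = 6.9645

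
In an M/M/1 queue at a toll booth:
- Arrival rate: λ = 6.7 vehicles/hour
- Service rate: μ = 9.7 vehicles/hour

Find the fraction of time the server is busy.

Server utilization: ρ = λ/μ
ρ = 6.7/9.7 = 0.6907
The server is busy 69.07% of the time.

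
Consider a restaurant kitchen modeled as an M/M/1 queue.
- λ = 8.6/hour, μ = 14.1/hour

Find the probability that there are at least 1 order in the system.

ρ = λ/μ = 8.6/14.1 = 0.6099
P(N ≥ n) = ρⁿ
P(N ≥ 1) = 0.6099^1
P(N ≥ 1) = 0.6099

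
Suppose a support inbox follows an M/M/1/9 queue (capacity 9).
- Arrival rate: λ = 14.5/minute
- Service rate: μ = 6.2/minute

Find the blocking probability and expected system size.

ρ = λ/μ = 14.5/6.2 = 2.3387
P₀ = (1-ρ)/(1-ρ^(K+1)) = (1-2.3387)/(1-2.3387^10) = -1.3387/-4893.9150 = 0.0002735
P_K = P₀×ρ^K = 0.00027354 × 2.3387^9 = 0.00027354 × 2093.0068 = 0.5725
Blocking probability P_9 = 0.5725 (57.25%)
L = ρ[1 - (K+1)ρ^K + Kρ^(K+1)] / [(1-ρ)(1-ρ^(K+1))]
L = 2.3387 × (1 - 10×2093.006807 + 9×4894.915021) / ((1 - 2.3387) × (1 - 4894.915021)) = 8.2551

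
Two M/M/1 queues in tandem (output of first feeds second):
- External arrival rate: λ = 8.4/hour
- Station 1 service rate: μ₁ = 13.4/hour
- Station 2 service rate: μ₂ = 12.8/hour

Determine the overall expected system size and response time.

By Jackson's theorem, each station behaves as independent M/M/1.
Station 1: ρ₁ = 8.4/13.4 = 0.6269, L₁ = ρ₁/(1-ρ₁) = λ/(μ₁-λ) = 8.4/5.00 = 1.6800
Station 2: ρ₂ = 8.4/12.8 = 0.6562, L₂ = ρ₂/(1-ρ₂) = λ/(μ₂-λ) = 8.4/4.40 = 1.9091
Total: L = L₁ + L₂ = 1.6800 + 1.9091 = 3.5891
W = L/λ = 3.5891/8.4 = 0.4273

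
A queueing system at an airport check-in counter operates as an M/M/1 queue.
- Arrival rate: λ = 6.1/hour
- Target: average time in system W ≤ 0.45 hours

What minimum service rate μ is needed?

For M/M/1: W = 1/(μ-λ)
Need W ≤ 0.45, so 1/(μ-λ) ≤ 0.45
μ - λ ≥ 1/0.45 = 2.2222
μ ≥ 6.1 + 2.2222 = 8.3222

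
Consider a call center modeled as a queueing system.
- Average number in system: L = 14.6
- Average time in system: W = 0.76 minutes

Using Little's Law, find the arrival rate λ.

Little's Law: L = λW, so λ = L/W
λ = 14.6/0.76 = 19.2105 calls/minute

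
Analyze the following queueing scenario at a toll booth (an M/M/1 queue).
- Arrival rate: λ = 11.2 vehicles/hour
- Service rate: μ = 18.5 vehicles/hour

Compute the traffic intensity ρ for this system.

Server utilization: ρ = λ/μ
ρ = 11.2/18.5 = 0.6054
The server is busy 60.54% of the time.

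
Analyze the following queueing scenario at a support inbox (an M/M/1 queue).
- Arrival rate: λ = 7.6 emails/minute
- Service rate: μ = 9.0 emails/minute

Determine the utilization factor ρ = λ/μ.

Server utilization: ρ = λ/μ
ρ = 7.6/9.0 = 0.8444
The server is busy 84.44% of the time.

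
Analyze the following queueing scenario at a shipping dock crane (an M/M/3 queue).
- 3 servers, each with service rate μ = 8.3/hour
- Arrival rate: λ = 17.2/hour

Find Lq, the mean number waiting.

Traffic intensity: ρ = λ/(cμ) = 17.2/(3×8.3) = 0.6908
Since ρ = 0.6908 < 1, system is stable.
Offered load a = λ/μ = cρ = 17.2/8.3 = 2.0723
P₀ = [ Σₙ₌₀^2 aⁿ/n! + a^3/(3!(1-ρ)) ]⁻¹
Σ = a^0/0! + a^1/1! + a^2/2! = 1.0000 + 2.0723 + 2.1472 = 5.2195
a^3/(3!(1-ρ)) = 8.8992/(6 × 0.30924) = 4.7963
P₀ = 1/(5.2195 + 4.7963) = 0.09984
Lq = P₀·a^3·ρ / (3!(1-ρ)²) = 0.09984 × 8.8992 × 0.6908 / (6 × 0.09563) = 1.0697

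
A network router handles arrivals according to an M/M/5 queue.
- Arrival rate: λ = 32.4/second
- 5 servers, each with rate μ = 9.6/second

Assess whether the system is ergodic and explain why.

Stability requires ρ = λ/(cμ) < 1
ρ = 32.4/(5 × 9.6) = 32.4/48.00 = 0.6750
Since 0.6750 < 1, the system is STABLE.
The servers are busy 67.50% of the time.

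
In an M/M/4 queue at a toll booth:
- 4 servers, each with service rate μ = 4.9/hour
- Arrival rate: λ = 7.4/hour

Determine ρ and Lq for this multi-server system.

Traffic intensity: ρ = λ/(cμ) = 7.4/(4×4.9) = 0.3776
Since ρ = 0.3776 < 1, system is stable.
Offered load a = λ/μ = cρ = 7.4/4.9 = 1.5102
P₀ = [ Σₙ₌₀^3 aⁿ/n! + a^4/(4!(1-ρ)) ]⁻¹
Σ = a^0/0! + a^1/1! + a^2/2! + a^3/3! = 1.00000 + 1.51020 + 1.14036 + 0.574058 = 4.2246
a^4/(4!(1-ρ)) = 5.2017/(24 × 0.6224) = 0.3482
P₀ = 1/(4.2246 + 0.3482) = 0.2187
Lq = P₀·a^4·ρ / (4!(1-ρ)²) = 0.21868 × 5.2017 × 0.37755 / (24 × 0.38744) = 0.04619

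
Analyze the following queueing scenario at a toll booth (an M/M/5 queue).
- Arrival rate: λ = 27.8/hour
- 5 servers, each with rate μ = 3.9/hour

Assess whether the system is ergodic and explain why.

Stability requires ρ = λ/(cμ) < 1
ρ = 27.8/(5 × 3.9) = 27.8/19.50 = 1.4256
Since 1.4256 ≥ 1, the system is UNSTABLE.
Need c > λ/μ = 27.8/3.9 = 7.13.
Minimum servers needed: c = 8.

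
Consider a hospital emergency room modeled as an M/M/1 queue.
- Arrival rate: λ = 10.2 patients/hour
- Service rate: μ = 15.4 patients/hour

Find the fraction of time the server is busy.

Server utilization: ρ = λ/μ
ρ = 10.2/15.4 = 0.6623
The server is busy 66.23% of the time.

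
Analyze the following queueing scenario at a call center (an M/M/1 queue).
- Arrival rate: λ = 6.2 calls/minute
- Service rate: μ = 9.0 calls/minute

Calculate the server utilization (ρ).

Server utilization: ρ = λ/μ
ρ = 6.2/9.0 = 0.6889
The server is busy 68.89% of the time.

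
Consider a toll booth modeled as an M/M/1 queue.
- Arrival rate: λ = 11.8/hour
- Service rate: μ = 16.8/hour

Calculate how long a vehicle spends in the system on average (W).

First, compute utilization: ρ = λ/μ = 11.8/16.8 = 0.7024
For M/M/1: W = 1/(μ-λ)
W = 1/(16.8-11.8) = 1/5.00
W = 0.2000 hours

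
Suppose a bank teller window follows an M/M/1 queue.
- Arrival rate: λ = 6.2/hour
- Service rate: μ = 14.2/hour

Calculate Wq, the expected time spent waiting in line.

First, compute utilization: ρ = λ/μ = 6.2/14.2 = 0.4366
For M/M/1: Wq = λ/(μ(μ-λ))
Wq = 6.2/(14.2 × (14.2-6.2))
Wq = 6.2/(14.2 × 8.00)
Wq = 0.05458 hours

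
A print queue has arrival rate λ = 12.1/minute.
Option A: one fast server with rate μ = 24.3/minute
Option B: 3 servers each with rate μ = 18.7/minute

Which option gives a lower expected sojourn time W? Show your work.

Option A: single server μ = 24.3 (M/M/1)
  ρ_A = 12.1/24.3 = 0.4979
  W_A = 1/(μ-λ) = 1/(24.3-12.1) = 1/12.20 = 0.08197

Option B: 3 servers μ = 18.7 (M/M/3)
  ρ_B = λ/(cμ) = 12.1/(3×18.7) = 0.2157
  Offered load a = λ/μ = cρ = 12.1/18.7 = 0.6471
  P₀ = [ Σₙ₌₀^2 aⁿ/n! + a^3/(3!(1-ρ)) ]⁻¹
  Σ = a^0/0! + a^1/1! + a^2/2! = 1.0000 + 0.6471 + 0.2093 = 1.8564
  a^3/(3!(1-ρ)) = 0.2709/(6 × 0.7843) = 0.05757
  P₀ = 1/(1.8564 + 0.05757) = 0.5225
  Lq = P₀·a^3·ρ / (3!(1-ρ)²) = 0.522474 × 0.270914 × 0.215686 / (6 × 0.615148) = 0.008272
  Wq_B = Lq/λ = 0.008272/12.1 = 0.0006836
  W_B = Wq_B + 1/μ = 0.0006836 + 0.05348 = 0.05416

Since W_B = 0.05416 < W_A = 0.08197, Option B (multiple servers) has the shorter time in system.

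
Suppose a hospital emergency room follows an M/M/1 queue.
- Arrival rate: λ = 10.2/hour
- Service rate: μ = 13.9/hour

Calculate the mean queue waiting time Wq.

First, compute utilization: ρ = λ/μ = 10.2/13.9 = 0.7338
For M/M/1: Wq = λ/(μ(μ-λ))
Wq = 10.2/(13.9 × (13.9-10.2))
Wq = 10.2/(13.9 × 3.70)
Wq = 0.1983 hours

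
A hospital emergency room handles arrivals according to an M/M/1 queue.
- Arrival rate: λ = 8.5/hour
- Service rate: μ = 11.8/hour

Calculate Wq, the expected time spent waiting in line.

First, compute utilization: ρ = λ/μ = 8.5/11.8 = 0.7203
For M/M/1: Wq = λ/(μ(μ-λ))
Wq = 8.5/(11.8 × (11.8-8.5))
Wq = 8.5/(11.8 × 3.30)
Wq = 0.2183 hours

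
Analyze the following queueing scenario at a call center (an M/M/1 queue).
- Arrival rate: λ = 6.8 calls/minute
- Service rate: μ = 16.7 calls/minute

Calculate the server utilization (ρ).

Server utilization: ρ = λ/μ
ρ = 6.8/16.7 = 0.4072
The server is busy 40.72% of the time.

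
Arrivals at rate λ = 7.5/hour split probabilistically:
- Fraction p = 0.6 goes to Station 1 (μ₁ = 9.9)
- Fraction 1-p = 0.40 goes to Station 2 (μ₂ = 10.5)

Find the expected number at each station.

Effective rates: λ₁ = 7.5×0.6 = 4.5, λ₂ = 7.5×0.40 = 3
Station 1: ρ₁ = 4.5/9.9 = 0.45455, L₁ = ρ₁/(1-ρ₁) = 0.45455/(1-0.45455) = 0.8333
Station 2: ρ₂ = 3/10.5 = 0.2857, L₂ = ρ₂/(1-ρ₂) = 0.2857/(1-0.2857) = 0.4000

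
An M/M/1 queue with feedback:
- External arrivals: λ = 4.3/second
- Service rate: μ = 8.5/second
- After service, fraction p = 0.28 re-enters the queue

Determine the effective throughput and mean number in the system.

Effective arrival rate: λ_eff = λ/(1-p) = 4.3/(1-0.28) = 4.3/0.72 = 5.9722
ρ = λ_eff/μ = 5.9722/8.5 = 0.70261
L = ρ/(1-ρ) = 0.70261/(1-0.70261) = 2.3626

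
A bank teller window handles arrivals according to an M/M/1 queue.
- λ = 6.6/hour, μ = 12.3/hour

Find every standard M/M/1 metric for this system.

Step 1: ρ = λ/μ = 6.6/12.3 = 0.5366
Step 2: L = λ/(μ-λ) = 6.6/5.70 = 1.1579
Step 3: Lq = λ²/(μ(μ-λ)) = 43.56/(12.3×5.70) = 0.6213
Step 4: W = 1/(μ-λ) = 1/5.70 = 0.17544
Step 5: Wq = λ/(μ(μ-λ)) = 6.6/(12.3×5.70) = 0.09414
Step 6: P(0) = 1-ρ = 0.4634
Verify: L = λW = 6.6×0.17544 = 1.1579 ✔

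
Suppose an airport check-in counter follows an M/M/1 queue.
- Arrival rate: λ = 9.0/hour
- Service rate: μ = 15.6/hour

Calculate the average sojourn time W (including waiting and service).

First, compute utilization: ρ = λ/μ = 9.0/15.6 = 0.5769
For M/M/1: W = 1/(μ-λ)
W = 1/(15.6-9.0) = 1/6.60
W = 0.1515 hours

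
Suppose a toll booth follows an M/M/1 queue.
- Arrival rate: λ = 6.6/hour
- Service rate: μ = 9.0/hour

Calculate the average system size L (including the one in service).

ρ = λ/μ = 6.6/9.0 = 0.7333
For M/M/1: L = λ/(μ-λ)
L = 6.6/(9.0-6.6) = 6.6/2.40
L = 2.7500 vehicles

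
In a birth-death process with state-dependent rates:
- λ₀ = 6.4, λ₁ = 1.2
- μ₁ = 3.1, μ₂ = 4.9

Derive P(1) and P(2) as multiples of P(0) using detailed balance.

Balance equations:
State 0: λ₀P₀ = μ₁P₁ → P₁ = (λ₀/μ₁)P₀ = (6.4/3.1)P₀ = 2.0645P₀
State 1: P₂ = (λ₀λ₁)/(μ₁μ₂)P₀ = (6.4×1.2)/(3.1×4.9)P₀ = 0.5056P₀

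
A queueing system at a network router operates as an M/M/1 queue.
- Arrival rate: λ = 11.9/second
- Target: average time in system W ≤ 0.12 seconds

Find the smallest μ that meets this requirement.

For M/M/1: W = 1/(μ-λ)
Need W ≤ 0.12, so 1/(μ-λ) ≤ 0.12
μ - λ ≥ 1/0.12 = 8.3333
μ ≥ 11.9 + 8.3333 = 20.2333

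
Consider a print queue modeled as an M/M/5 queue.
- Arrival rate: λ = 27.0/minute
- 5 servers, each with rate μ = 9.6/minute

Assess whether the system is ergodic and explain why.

Stability requires ρ = λ/(cμ) < 1
ρ = 27.0/(5 × 9.6) = 27.0/48.00 = 0.5625
Since 0.5625 < 1, the system is STABLE.
The servers are busy 56.25% of the time.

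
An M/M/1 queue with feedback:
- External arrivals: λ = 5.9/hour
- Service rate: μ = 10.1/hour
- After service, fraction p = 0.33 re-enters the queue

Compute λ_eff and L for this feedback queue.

Effective arrival rate: λ_eff = λ/(1-p) = 5.9/(1-0.33) = 5.9/0.67 = 8.80597
ρ = λ_eff/μ = 8.80597/10.1 = 0.871878
L = ρ/(1-ρ) = 0.871878/(1-0.871878) = 6.8051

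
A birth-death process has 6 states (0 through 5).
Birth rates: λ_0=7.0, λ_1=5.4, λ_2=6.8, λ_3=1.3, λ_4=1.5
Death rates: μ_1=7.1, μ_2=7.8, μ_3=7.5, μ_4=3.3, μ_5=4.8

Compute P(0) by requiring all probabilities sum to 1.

Ratios P(n)/P(0) = (λ₀···λₙ₋₁)/(μ₁···μₙ):
P(1)/P(0) = (7.0)/(7.1) = 0.98592
P(2)/P(0) = (7.0×5.4)/(7.1×7.8) = 0.68256
P(3)/P(0) = (7.0×5.4×6.8)/(7.1×7.8×7.5) = 0.61885
P(4)/P(0) = (7.0×5.4×6.8×1.3)/(7.1×7.8×7.5×3.3) = 0.24379
P(5)/P(0) = (7.0×5.4×6.8×1.3×1.5)/(7.1×7.8×7.5×3.3×4.8) = 0.076184

Normalization: ∑ P(n) = 1
P(0) × (1.0000 + 0.98592 + 0.68256 + 0.61885 + 0.24379 + 0.076184) = 1
P(0) × 3.6073 = 1
P(0) = 1/3.6073 = 0.2772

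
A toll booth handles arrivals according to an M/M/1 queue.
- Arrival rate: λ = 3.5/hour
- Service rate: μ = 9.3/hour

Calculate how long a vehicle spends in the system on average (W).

First, compute utilization: ρ = λ/μ = 3.5/9.3 = 0.3763
For M/M/1: W = 1/(μ-λ)
W = 1/(9.3-3.5) = 1/5.80
W = 0.1724 hours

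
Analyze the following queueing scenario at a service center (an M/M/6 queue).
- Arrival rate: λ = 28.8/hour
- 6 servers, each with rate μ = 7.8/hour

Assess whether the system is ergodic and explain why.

Stability requires ρ = λ/(cμ) < 1
ρ = 28.8/(6 × 7.8) = 28.8/46.80 = 0.6154
Since 0.6154 < 1, the system is STABLE.
The servers are busy 61.54% of the time.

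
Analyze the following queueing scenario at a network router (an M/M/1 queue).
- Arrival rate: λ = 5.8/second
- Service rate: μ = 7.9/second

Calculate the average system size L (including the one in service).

ρ = λ/μ = 5.8/7.9 = 0.7342
For M/M/1: L = λ/(μ-λ)
L = 5.8/(7.9-5.8) = 5.8/2.10
L = 2.7619 packets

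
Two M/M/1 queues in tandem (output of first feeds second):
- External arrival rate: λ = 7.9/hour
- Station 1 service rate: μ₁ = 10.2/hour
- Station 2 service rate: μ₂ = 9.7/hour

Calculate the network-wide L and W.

By Jackson's theorem, each station behaves as independent M/M/1.
Station 1: ρ₁ = 7.9/10.2 = 0.7745, L₁ = ρ₁/(1-ρ₁) = λ/(μ₁-λ) = 7.9/2.30 = 3.4348
Station 2: ρ₂ = 7.9/9.7 = 0.8144, L₂ = ρ₂/(1-ρ₂) = λ/(μ₂-λ) = 7.9/1.80 = 4.3889
Total: L = L₁ + L₂ = 3.4348 + 4.3889 = 7.8237
W = L/λ = 7.8237/7.9 = 0.9903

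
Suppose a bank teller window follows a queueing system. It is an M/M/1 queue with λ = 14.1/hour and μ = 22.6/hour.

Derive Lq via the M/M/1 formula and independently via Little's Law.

Method 1 (direct): Lq = λ²/(μ(μ-λ)) = 198.81/(22.6 × 8.50) = 1.0349

Method 2 (Little's Law):
W = 1/(μ-λ) = 1/8.50 = 0.11765
Wq = W - 1/μ = 0.11765 - 0.044248 = 0.07340
Lq = λWq = 14.1 × 0.07340 = 1.0349 ✔ (matches Method 1)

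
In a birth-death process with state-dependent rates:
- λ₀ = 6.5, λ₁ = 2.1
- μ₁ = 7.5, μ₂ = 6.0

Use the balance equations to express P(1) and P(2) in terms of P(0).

Balance equations:
State 0: λ₀P₀ = μ₁P₁ → P₁ = (λ₀/μ₁)P₀ = (6.5/7.5)P₀ = 0.8667P₀
State 1: P₂ = (λ₀λ₁)/(μ₁μ₂)P₀ = (6.5×2.1)/(7.5×6.0)P₀ = 0.3033P₀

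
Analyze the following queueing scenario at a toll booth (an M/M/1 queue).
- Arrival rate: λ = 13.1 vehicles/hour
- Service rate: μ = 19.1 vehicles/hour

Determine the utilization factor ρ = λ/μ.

Server utilization: ρ = λ/μ
ρ = 13.1/19.1 = 0.6859
The server is busy 68.59% of the time.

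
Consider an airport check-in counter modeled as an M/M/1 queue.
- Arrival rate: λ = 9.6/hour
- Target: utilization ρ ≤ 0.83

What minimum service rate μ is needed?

ρ = λ/μ, so μ = λ/ρ
μ ≥ 9.6/0.83 = 11.5663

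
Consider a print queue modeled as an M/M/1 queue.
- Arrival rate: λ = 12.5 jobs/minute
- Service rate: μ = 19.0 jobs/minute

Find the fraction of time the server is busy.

Server utilization: ρ = λ/μ
ρ = 12.5/19.0 = 0.6579
The server is busy 65.79% of the time.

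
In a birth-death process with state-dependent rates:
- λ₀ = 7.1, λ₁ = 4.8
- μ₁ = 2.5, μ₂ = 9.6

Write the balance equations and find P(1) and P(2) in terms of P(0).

Balance equations:
State 0: λ₀P₀ = μ₁P₁ → P₁ = (λ₀/μ₁)P₀ = (7.1/2.5)P₀ = 2.8400P₀
State 1: P₂ = (λ₀λ₁)/(μ₁μ₂)P₀ = (7.1×4.8)/(2.5×9.6)P₀ = 1.4200P₀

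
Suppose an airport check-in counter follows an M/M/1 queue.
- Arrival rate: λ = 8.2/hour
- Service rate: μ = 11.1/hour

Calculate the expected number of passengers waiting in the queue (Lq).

ρ = λ/μ = 8.2/11.1 = 0.7387
For M/M/1: Lq = λ²/(μ(μ-λ))
Lq = 67.24/(11.1 × 2.90)
Lq = 2.0888 passengers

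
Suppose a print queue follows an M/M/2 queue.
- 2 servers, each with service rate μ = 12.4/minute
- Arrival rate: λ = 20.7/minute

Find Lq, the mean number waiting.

Traffic intensity: ρ = λ/(cμ) = 20.7/(2×12.4) = 0.8347
Since ρ = 0.8347 < 1, system is stable.
Offered load a = λ/μ = cρ = 20.7/12.4 = 1.6694
P₀ = [ Σₙ₌₀^1 aⁿ/n! + a^2/(2!(1-ρ)) ]⁻¹
Σ = a^0/0! + a^1/1! = 1.0000 + 1.6694 = 2.6694
a^2/(2!(1-ρ)) = 2.7867/(2 × 0.16532) = 8.4282
P₀ = 1/(2.6694 + 8.4282) = 0.09011
Lq = P₀·a^2·ρ / (2!(1-ρ)²) = 0.0901099 × 2.78675 × 0.834677 / (2 × 0.0273316) = 3.8344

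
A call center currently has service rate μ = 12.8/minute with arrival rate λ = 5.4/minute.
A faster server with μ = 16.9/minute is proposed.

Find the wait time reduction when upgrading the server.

System 1: ρ₁ = 5.4/12.8 = 0.4219, W₁ = 1/(12.8-5.4) = 0.13514
System 2: ρ₂ = 5.4/16.9 = 0.3195, W₂ = 1/(16.9-5.4) = 0.086957
Improvement: (W₁-W₂)/W₁ = (0.13514-0.086957)/0.13514 = 35.65%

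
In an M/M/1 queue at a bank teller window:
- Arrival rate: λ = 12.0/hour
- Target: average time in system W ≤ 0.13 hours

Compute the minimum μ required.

For M/M/1: W = 1/(μ-λ)
Need W ≤ 0.13, so 1/(μ-λ) ≤ 0.13
μ - λ ≥ 1/0.13 = 7.6923
μ ≥ 12.0 + 7.6923 = 19.6923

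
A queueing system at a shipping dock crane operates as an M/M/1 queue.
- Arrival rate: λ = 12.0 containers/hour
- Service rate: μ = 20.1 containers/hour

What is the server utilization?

Server utilization: ρ = λ/μ
ρ = 12.0/20.1 = 0.5970
The server is busy 59.70% of the time.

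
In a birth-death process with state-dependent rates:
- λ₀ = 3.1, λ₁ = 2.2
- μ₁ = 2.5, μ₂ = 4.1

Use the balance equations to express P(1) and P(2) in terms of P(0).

Balance equations:
State 0: λ₀P₀ = μ₁P₁ → P₁ = (λ₀/μ₁)P₀ = (3.1/2.5)P₀ = 1.2400P₀
State 1: P₂ = (λ₀λ₁)/(μ₁μ₂)P₀ = (3.1×2.2)/(2.5×4.1)P₀ = 0.6654P₀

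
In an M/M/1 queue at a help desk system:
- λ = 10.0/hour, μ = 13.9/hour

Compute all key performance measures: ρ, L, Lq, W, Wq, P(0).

Step 1: ρ = λ/μ = 10.0/13.9 = 0.7194
Step 2: L = λ/(μ-λ) = 10.0/3.90 = 2.5641
Step 3: Lq = λ²/(μ(μ-λ)) = 100.00/(13.9×3.90) = 1.8447
Step 4: W = 1/(μ-λ) = 1/3.90 = 0.25641
Step 5: Wq = λ/(μ(μ-λ)) = 10.0/(13.9×3.90) = 0.1845
Step 6: P(0) = 1-ρ = 0.2806
Verify: L = λW = 10.0×0.25641 = 2.5641 ✔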